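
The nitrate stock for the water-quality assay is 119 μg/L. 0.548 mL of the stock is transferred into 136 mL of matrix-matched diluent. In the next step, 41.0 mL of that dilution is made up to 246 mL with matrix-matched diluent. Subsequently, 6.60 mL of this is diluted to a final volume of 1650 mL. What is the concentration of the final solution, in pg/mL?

0.318 pg/mL

Overall dilution factor = 249.2 × 6 × 250 = 3.74 × 10⁵.
119 μg/L / 3.74 × 10⁵ = 3.18 × 10⁻⁴ μg/L = 0.318 pg/mL.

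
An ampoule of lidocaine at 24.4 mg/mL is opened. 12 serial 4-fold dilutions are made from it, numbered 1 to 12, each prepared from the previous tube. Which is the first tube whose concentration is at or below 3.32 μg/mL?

tube 7

Tube n has concentration 24.4 mg/mL / 4ⁿ.
Need 4ⁿ ≥ 24.4 mg/mL / 3.32 μg/mL = 7349, so n ≥ 6.42.
First such tube: n = 7.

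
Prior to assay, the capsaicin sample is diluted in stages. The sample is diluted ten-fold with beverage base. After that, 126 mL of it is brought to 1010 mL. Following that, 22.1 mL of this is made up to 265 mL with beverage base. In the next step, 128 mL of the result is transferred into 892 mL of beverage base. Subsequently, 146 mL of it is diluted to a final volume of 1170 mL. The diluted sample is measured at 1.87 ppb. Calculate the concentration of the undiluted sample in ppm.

115 ppm

Overall dilution factor = 10 × 8.016 × 11.99 × 7.969 × 8.014 = 6.14 × 10⁴.
Original = 1.87 ppb × 6.14 × 10⁴ = 1.15 × 10⁵ ppb = 115 ppm.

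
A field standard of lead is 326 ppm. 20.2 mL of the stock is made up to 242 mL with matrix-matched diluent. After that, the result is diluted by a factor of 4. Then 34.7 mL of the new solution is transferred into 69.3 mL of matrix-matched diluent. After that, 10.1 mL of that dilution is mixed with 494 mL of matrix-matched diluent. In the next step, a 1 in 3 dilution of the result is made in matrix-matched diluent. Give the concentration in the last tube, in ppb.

Overall dilution factor = 11.98 × 4 × 2.997 × 49.91 × 3 = 2.15 × 10⁴.
326 ppm / 2.15 × 10⁴ = 0.0152 ppm = 15.2 ppb.

15.2 ppb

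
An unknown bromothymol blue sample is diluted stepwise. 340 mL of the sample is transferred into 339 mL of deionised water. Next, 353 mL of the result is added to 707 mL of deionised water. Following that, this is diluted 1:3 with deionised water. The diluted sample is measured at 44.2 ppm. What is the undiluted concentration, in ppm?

Overall dilution factor = 1.997 × 3.003 × 3 = 18.0.
Original = 44.2 ppm × 18.0 = 795 ppm.

795 ppm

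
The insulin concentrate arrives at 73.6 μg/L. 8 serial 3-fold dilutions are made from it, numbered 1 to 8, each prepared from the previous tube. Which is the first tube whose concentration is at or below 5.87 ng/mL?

tube 3

Tube n has concentration 73.6 μg/L / 3ⁿ.
Need 3ⁿ ≥ 73.6 μg/L / 5.87 ng/mL = 12.5, so n ≥ 2.30.
First such tube: n = 3.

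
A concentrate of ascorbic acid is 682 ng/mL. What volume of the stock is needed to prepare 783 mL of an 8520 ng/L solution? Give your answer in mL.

9.78 mL

8520 ng/L = 8.52 ng/mL.
V₁ = C₂V₂/C₁ = 8.52 × 783 / 682 = 9.78 mL.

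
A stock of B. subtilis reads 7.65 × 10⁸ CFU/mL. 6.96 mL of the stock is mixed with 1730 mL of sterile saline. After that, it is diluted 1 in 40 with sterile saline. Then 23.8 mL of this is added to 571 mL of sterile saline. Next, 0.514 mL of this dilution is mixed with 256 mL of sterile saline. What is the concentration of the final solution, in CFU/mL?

6.14 CFU/mL

Overall dilution factor = 249.6 × 40 × 24.99 × 499.1 = 1.25 × 10⁸.
7.65 × 10⁸ CFU/mL / 1.25 × 10⁸ = 6.14 CFU/mL.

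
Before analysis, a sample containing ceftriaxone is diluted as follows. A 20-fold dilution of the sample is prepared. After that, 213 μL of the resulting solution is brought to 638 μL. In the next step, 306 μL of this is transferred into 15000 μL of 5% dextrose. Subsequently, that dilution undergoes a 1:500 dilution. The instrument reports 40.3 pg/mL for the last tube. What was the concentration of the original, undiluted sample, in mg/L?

Overall dilution factor = 20 × 2.995 × 50.02 × 500 = 1.50 × 10⁶.
Original = 40.3 pg/mL × 1.50 × 10⁶ = 6.04 × 10⁷ pg/mL = 60.4 mg/L.

60.4 mg/L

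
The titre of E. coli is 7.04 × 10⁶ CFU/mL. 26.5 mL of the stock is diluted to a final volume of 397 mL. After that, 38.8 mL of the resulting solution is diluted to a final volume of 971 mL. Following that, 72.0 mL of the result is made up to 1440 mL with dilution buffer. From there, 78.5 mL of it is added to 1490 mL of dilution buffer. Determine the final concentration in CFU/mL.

Overall dilution factor = 14.98 × 25.03 × 20 × 19.98 = 1.50 × 10⁵.
7.04 × 10⁶ CFU/mL / 1.50 × 10⁵ = 47.0 CFU/mL.

47.0 CFU/mL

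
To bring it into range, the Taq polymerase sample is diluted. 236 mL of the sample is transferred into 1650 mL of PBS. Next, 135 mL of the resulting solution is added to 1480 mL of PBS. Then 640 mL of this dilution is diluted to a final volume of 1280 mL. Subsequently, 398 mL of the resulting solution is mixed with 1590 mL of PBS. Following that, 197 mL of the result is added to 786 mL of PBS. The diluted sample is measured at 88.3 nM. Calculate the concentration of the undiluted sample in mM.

0.421 mM

Overall dilution factor = 7.992 × 11.96 × 2 × 4.995 × 4.990 = 4766.
Original = 88.3 nM × 4766 = 4.21 × 10⁵ nM = 0.421 mM.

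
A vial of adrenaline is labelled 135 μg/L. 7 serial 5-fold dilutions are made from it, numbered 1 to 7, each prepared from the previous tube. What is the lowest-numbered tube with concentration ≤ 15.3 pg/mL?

tube 6

Tube n has concentration 135 μg/L / 5ⁿ.
Need 5ⁿ ≥ 135 μg/L / 15.3 pg/mL = 8824, so n ≥ 5.64.
First such tube: n = 6.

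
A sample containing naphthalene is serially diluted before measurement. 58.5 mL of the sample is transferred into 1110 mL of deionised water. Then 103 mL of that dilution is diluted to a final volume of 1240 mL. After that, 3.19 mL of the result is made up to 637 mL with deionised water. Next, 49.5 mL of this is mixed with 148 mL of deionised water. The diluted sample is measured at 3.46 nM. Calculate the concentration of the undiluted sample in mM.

Overall dilution factor = 19.97 × 12.04 × 199.7 × 3.990 = 1.92 × 10⁵.
Original = 3.46 nM × 1.92 × 10⁵ = 6.63 × 10⁵ nM = 0.663 mM.

0.663 mM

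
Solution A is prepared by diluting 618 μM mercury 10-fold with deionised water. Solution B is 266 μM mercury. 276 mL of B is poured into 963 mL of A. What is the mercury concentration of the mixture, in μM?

C_A = 618 μM / 10 = 61.8 μM.
C_mix = (C_A·V_A + C_B·V_B)/(V_A + V_B) = (61.8×963 + 266×276) / 1239 = 107 μM.

107 μM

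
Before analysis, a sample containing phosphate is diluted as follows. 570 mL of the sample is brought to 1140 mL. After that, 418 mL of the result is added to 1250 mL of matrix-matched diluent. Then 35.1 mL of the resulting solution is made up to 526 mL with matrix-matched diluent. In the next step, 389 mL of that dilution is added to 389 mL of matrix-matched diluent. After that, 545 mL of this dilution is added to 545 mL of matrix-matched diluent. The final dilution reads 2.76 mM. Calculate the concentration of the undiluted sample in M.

1.32 M

Overall dilution factor = 2 × 3.990 × 14.99 × 2 × 2 = 478.
Original = 2.76 mM × 478 = 1320 mM = 1.32 M.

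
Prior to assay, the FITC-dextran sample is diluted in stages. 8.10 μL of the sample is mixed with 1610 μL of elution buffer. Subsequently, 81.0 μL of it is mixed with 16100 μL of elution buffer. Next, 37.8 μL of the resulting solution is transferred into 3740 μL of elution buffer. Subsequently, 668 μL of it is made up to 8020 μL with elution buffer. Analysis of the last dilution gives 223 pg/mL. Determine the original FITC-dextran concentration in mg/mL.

Overall dilution factor = 199.8 × 199.8 × 99.94 × 12.01 = 4.79 × 10⁷.
Original = 223 pg/mL × 4.79 × 10⁷ = 1.07 × 10¹⁰ pg/mL = 10.7 mg/mL.

10.7 mg/mL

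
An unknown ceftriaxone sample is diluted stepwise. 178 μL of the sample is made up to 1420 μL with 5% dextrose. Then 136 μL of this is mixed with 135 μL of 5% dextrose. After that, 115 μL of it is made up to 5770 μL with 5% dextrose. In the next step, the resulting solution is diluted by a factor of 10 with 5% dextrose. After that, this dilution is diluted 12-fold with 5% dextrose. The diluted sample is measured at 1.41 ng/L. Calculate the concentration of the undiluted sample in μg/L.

135 μg/L

Overall dilution factor = 7.978 × 1.993 × 50.17 × 10 × 12 = 9.57 × 10⁴.
Original = 1.41 ng/L × 9.57 × 10⁴ = 1.35 × 10⁵ ng/L = 135 μg/L.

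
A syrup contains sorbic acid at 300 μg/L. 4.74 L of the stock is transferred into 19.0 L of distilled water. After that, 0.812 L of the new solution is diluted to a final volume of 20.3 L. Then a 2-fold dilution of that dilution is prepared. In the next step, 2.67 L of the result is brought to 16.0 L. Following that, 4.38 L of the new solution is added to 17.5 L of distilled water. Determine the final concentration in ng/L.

40.0 ng/L

Overall dilution factor = 5.008 × 25 × 2 × 5.993 × 4.995 = 7496.
300 μg/L / 7496 = 0.0400 μg/L = 40.0 ng/L.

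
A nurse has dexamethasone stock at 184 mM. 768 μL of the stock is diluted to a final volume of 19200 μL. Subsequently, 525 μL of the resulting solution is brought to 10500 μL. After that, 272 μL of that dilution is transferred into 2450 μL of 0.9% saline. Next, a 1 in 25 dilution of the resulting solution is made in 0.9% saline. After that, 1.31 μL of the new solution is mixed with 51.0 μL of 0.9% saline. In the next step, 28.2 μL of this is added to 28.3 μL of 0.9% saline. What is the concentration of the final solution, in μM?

Overall dilution factor = 25 × 20 × 10.01 × 25 × 39.93 × 2.004 = 1.00 × 10⁷.
184 mM / 1.00 × 10⁷ = 1.84 × 10⁻⁵ mM = 0.0184 μM.

0.0184 μM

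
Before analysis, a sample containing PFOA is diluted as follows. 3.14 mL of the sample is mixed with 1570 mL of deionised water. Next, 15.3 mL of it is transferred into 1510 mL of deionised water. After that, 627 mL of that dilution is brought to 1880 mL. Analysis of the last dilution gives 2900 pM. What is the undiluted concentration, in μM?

434 μM

Overall dilution factor = 501 × 99.69 × 2.998 = 1.50 × 10⁵.
Original = 2900 pM × 1.50 × 10⁵ = 4.34 × 10⁸ pM = 434 μM.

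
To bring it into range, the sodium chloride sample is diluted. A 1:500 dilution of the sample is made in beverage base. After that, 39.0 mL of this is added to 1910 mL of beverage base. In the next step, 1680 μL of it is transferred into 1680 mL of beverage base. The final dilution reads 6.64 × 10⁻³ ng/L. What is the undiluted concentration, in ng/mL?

Overall dilution factor = 500 × 49.97 × 1001 = 2.50 × 10⁷.
Original = 6.64 × 10⁻³ ng/L × 2.50 × 10⁷ = 1.66 × 10⁵ ng/L = 166 ng/mL.

166 ng/mL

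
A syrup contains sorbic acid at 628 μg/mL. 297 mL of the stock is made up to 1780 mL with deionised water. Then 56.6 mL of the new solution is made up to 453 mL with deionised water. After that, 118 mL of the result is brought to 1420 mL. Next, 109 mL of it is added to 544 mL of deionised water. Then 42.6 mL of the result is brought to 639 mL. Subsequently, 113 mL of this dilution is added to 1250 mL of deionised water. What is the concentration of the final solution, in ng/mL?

1.00 ng/mL

Overall dilution factor = 5.993 × 8.004 × 12.03 × 5.991 × 15 × 12.06 = 6.26 × 10⁵.
628 μg/mL / 6.26 × 10⁵ = 1.00 × 10⁻³ μg/mL = 1.00 ng/mL.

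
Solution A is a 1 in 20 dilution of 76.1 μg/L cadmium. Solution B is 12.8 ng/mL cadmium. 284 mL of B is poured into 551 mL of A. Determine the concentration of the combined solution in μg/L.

C_A = 76.1 μg/L / 20 = 3.80 μg/L.
C_B = 12.8 ng/mL = 12.8 μg/L.
C_mix = (C_A·V_A + C_B·V_B)/(V_A + V_B) = (3.80×551 + 12.8×284) / 835.0 = 6.86 μg/L.

6.86 μg/L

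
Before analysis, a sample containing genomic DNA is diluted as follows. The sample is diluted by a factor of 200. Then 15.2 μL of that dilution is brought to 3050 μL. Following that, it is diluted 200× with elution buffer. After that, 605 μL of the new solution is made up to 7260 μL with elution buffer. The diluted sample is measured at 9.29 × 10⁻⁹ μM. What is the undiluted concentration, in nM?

Overall dilution factor = 200 × 200.7 × 200 × 12 = 9.63 × 10⁷.
Original = 9.29 × 10⁻⁹ μM × 9.63 × 10⁷ = 0.895 μM = 895 nM.

895 nM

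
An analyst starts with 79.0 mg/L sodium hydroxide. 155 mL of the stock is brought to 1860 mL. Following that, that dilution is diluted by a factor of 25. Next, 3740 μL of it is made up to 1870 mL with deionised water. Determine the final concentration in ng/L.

527 ng/L

Overall dilution factor = 12 × 25 × 500 = 1.50 × 10⁵.
79.0 mg/L / 1.50 × 10⁵ = 5.27 × 10⁻⁴ mg/L = 527 ng/L.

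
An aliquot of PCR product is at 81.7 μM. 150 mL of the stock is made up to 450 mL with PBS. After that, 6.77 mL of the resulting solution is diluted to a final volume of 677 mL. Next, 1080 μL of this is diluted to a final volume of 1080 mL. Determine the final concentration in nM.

Overall dilution factor = 3 × 100 × 1000 = 3.00 × 10⁵.
81.7 μM / 3.00 × 10⁵ = 2.72 × 10⁻⁴ μM = 0.272 nM.

0.272 nM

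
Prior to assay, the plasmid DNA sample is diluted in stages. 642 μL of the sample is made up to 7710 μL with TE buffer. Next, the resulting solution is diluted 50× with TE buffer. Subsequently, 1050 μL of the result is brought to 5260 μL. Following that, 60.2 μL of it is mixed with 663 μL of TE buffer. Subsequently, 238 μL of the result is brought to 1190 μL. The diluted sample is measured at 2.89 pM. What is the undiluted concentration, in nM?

522 nM

Overall dilution factor = 12.01 × 50 × 5.010 × 12.01 × 5 = 1.81 × 10⁵.
Original = 2.89 pM × 1.81 × 10⁵ = 5.22 × 10⁵ pM = 522 nM.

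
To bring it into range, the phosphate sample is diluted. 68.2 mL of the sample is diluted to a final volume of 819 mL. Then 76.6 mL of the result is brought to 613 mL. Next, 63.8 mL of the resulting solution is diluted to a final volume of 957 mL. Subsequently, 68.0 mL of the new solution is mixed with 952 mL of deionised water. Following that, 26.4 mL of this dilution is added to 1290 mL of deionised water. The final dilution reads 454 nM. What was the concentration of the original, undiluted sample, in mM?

490 mM

Overall dilution factor = 12.01 × 8.003 × 15 × 15 × 49.86 = 1.08 × 10⁶.
Original = 454 nM × 1.08 × 10⁶ = 4.90 × 10⁸ nM = 490 mM.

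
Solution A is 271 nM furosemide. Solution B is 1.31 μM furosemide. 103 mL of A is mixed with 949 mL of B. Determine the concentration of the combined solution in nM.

1210 nM

C_B = 1.31 μM = 1310 nM.
C_mix = (C_A·V_A + C_B·V_B)/(V_A + V_B) = (271×103 + 1310×949) / 1052 = 1208 nM.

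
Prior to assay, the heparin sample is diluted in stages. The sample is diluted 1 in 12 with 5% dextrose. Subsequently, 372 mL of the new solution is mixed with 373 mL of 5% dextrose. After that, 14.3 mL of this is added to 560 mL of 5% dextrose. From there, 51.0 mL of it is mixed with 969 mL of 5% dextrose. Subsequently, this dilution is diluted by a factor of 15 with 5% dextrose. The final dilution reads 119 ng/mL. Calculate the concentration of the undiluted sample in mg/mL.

Overall dilution factor = 12 × 2.003 × 40.16 × 20 × 15 = 2.90 × 10⁵.
Original = 119 ng/mL × 2.90 × 10⁵ = 3.45 × 10⁷ ng/mL = 34.5 mg/mL.

34.5 mg/mL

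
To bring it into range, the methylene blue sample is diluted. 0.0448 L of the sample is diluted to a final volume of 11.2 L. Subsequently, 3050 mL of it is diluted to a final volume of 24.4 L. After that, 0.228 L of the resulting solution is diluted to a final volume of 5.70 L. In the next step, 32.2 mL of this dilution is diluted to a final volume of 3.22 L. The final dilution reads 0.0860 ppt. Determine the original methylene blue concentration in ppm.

Overall dilution factor = 250 × 8 × 25 × 100 = 5.00 × 10⁶.
Original = 0.0860 ppt × 5.00 × 10⁶ = 4.30 × 10⁵ ppt = 0.430 ppm.

0.430 ppm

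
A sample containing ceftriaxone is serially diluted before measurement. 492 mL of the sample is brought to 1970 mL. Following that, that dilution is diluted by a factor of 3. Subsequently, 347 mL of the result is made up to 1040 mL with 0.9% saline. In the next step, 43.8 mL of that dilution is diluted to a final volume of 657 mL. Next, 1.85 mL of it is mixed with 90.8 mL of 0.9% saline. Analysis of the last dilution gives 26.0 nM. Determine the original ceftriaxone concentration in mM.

Overall dilution factor = 4.004 × 3 × 2.997 × 15 × 50.08 = 2.70 × 10⁴.
Original = 26.0 nM × 2.70 × 10⁴ = 7.03 × 10⁵ nM = 0.703 mM.

0.703 mM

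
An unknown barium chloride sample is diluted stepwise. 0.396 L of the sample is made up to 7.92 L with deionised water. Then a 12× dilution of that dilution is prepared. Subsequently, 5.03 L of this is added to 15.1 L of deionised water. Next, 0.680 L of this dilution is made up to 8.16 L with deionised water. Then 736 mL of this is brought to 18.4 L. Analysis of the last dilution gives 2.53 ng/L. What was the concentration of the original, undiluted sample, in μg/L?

729 μg/L

Overall dilution factor = 20 × 12 × 4.002 × 12 × 25 = 2.88 × 10⁵.
Original = 2.53 ng/L × 2.88 × 10⁵ = 7.29 × 10⁵ ng/L = 729 μg/L.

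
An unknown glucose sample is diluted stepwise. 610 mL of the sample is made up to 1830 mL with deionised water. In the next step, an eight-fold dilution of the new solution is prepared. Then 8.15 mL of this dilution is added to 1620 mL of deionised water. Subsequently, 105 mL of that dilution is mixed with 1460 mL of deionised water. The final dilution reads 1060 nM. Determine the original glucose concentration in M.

0.0757 M

Overall dilution factor = 3 × 8 × 199.8 × 14.90 = 7.15 × 10⁴.
Original = 1060 nM × 7.15 × 10⁴ = 7.57 × 10⁷ nM = 0.0757 M.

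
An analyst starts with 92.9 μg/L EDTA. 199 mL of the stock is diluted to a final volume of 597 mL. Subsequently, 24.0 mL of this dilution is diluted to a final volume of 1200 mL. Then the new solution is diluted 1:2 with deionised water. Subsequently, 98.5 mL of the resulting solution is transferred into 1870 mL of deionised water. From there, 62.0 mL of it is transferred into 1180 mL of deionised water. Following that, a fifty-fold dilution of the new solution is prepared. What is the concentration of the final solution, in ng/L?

Overall dilution factor = 3 × 50 × 2 × 19.98 × 20.03 × 50 = 6.01 × 10⁶.
92.9 μg/L / 6.01 × 10⁶ = 1.55 × 10⁻⁵ μg/L = 0.0155 ng/L.

0.0155 ng/L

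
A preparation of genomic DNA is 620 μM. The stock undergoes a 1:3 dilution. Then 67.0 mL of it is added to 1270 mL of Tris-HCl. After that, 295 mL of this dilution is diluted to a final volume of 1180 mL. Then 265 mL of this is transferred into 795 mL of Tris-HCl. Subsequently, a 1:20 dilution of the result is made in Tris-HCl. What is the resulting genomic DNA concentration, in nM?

32.4 nM

Overall dilution factor = 3 × 19.96 × 4 × 4 × 20 = 1.92 × 10⁴.
620 μM / 1.92 × 10⁴ = 0.0324 μM = 32.4 nM.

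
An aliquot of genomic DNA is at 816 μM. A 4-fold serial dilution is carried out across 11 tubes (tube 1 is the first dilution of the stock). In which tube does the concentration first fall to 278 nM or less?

Tube n has concentration 816 μM / 4ⁿ.
Need 4ⁿ ≥ 816 μM / 278 nM = 2935, so n ≥ 5.76.
First such tube: n = 6.

tube 6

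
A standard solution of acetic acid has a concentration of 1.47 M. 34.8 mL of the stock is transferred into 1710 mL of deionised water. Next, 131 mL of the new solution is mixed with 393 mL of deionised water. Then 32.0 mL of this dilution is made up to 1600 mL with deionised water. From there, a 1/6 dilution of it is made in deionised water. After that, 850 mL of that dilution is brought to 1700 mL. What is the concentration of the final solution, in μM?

12.2 μM

Overall dilution factor = 50.14 × 4 × 50 × 6 × 2 = 1.20 × 10⁵.
1.47 M / 1.20 × 10⁵ = 1.22 × 10⁻⁵ M = 12.2 μM.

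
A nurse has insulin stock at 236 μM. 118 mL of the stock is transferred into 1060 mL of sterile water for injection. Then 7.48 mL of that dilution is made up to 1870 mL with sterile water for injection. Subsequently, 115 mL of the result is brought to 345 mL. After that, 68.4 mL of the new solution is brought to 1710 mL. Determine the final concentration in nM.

1.26 nM

Overall dilution factor = 9.983 × 250 × 3 × 25 = 1.87 × 10⁵.
236 μM / 1.87 × 10⁵ = 1.26 × 10⁻³ μM = 1.26 nM.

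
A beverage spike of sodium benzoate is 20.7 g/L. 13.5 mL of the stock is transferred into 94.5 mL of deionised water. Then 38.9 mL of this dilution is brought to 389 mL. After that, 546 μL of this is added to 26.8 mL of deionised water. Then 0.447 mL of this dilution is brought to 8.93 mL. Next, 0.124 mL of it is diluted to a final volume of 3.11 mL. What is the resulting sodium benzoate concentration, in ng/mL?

10.3 ng/mL

Overall dilution factor = 8 × 10 × 50.08 × 19.98 × 25.08 = 2.01 × 10⁶.
20.7 g/L / 2.01 × 10⁶ = 1.03 × 10⁻⁵ g/L = 10.3 ng/mL.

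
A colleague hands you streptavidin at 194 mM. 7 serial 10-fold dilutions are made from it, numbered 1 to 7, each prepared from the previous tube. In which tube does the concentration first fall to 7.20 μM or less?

Tube n has concentration 194 mM / 10ⁿ.
Need 10ⁿ ≥ 194 mM / 7.20 μM = 2.69 × 10⁴, so n ≥ 4.43.
First such tube: n = 5.

tube 5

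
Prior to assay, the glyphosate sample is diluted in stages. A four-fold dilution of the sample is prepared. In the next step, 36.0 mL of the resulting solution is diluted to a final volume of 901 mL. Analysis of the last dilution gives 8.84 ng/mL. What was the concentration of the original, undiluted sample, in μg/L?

Overall dilution factor = 4 × 25.03 = 100.
Original = 8.84 ng/mL × 100 = 885 ng/mL = 885 μg/L.

885 μg/L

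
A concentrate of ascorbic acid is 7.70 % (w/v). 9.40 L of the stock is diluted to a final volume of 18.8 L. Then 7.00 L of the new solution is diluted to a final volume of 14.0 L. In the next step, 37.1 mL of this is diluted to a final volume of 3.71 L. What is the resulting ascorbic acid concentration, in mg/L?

192 mg/L

Overall dilution factor = 2 × 2 × 100 = 400.
7.70 % (w/v) / 400 = 0.0192 % (w/v) = 192 mg/L.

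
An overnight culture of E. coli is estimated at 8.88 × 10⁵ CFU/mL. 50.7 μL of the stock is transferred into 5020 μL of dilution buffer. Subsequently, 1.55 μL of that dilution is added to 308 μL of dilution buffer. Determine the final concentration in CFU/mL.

Overall dilution factor = 100.0 × 199.7 = 2.00 × 10⁴.
8.88 × 10⁵ CFU/mL / 2.00 × 10⁴ = 44.5 CFU/mL.

44.5 CFU/mL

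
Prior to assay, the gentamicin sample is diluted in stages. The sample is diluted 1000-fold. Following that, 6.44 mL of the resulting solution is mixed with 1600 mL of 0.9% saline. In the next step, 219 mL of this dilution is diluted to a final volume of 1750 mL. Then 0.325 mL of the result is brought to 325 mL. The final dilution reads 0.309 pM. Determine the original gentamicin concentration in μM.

616 μM

Overall dilution factor = 1000 × 249.4 × 7.991 × 1000 = 1.99 × 10⁹.
Original = 0.309 pM × 1.99 × 10⁹ = 6.16 × 10⁸ pM = 616 μM.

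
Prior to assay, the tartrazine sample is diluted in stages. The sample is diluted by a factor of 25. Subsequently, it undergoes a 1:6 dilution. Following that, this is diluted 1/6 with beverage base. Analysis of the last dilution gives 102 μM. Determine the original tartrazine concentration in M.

Overall dilution factor = 25 × 6 × 6 = 900.
Original = 102 μM × 900 = 9.18 × 10⁴ μM = 0.0918 M.

0.0918 M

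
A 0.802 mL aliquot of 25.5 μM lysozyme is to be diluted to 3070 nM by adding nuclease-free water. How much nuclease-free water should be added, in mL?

5.86 mL

3070 nM = 3.07 μM.
V₂ = C₁V₁/C₂ = 25.5 × 0.802 / 3.07 = 6.66 mL.
Diluent to add = V₂ − V₁ = 6.66 − 0.802 = 5.86 mL.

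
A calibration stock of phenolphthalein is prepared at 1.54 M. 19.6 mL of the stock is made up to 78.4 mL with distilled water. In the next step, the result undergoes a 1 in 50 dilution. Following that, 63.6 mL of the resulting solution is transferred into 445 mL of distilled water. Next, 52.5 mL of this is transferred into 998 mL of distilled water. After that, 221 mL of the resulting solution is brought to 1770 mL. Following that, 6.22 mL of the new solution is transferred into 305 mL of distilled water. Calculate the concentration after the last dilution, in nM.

120 nM

Overall dilution factor = 4 × 50 × 7.997 × 20.01 × 8.009 × 50.04 = 1.28 × 10⁷.
1.54 M / 1.28 × 10⁷ = 1.20 × 10⁻⁷ M = 120 nM.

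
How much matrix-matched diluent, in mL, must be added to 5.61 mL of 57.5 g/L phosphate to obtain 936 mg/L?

936 mg/L = 0.936 g/L.
V₂ = C₁V₁/C₂ = 57.5 × 5.61 / 0.936 = 345 mL.
Diluent to add = V₂ − V₁ = 345 − 5.61 = 339 mL.

339 mL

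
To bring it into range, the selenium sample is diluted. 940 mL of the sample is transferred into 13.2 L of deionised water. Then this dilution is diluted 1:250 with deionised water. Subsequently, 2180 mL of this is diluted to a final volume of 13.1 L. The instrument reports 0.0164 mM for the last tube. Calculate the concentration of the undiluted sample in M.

Overall dilution factor = 15.04 × 250 × 6.009 = 2.26 × 10⁴.
Original = 0.0164 mM × 2.26 × 10⁴ = 371 mM = 0.371 M.

0.371 M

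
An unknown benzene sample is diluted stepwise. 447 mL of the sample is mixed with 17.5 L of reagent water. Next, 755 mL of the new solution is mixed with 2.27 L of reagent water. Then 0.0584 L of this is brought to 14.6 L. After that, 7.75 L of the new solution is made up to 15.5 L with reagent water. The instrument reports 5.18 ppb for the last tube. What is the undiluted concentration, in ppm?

Overall dilution factor = 40.15 × 4.007 × 250 × 2 = 8.04 × 10⁴.
Original = 5.18 ppb × 8.04 × 10⁴ = 4.17 × 10⁵ ppb = 417 ppm.

417 ppm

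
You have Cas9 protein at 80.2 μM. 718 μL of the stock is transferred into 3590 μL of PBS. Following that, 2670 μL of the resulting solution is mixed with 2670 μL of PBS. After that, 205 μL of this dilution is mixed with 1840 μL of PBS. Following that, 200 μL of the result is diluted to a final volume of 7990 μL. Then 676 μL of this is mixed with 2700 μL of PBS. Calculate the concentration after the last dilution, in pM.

Overall dilution factor = 6 × 2 × 9.976 × 39.95 × 4.994 = 2.39 × 10⁴.
80.2 μM / 2.39 × 10⁴ = 3.36 × 10⁻³ μM = 3360 pM.

3360 pM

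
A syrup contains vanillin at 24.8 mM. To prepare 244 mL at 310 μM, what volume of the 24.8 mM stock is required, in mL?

310 μM = 0.310 mM.
V₁ = C₂V₂/C₁ = 0.310 × 244 / 24.8 = 3.05 mL.

3.05 mL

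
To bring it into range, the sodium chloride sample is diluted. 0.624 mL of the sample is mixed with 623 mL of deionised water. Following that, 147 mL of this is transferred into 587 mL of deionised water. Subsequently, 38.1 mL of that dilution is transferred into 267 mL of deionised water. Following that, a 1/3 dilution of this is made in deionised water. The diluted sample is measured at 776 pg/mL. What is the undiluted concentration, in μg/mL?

93.0 μg/mL

Overall dilution factor = 999.4 × 4.993 × 8.008 × 3 = 1.20 × 10⁵.
Original = 776 pg/mL × 1.20 × 10⁵ = 9.30 × 10⁷ pg/mL = 93.0 μg/mL.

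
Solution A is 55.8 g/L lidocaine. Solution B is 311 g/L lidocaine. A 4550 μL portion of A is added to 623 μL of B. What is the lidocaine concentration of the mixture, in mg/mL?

86.5 mg/mL

C_mix = (C_A·V_A + C_B·V_B)/(V_A + V_B) = (55.8×4550 + 311×623) / 5173 = 86.5 g/L = 86.5 mg/mL.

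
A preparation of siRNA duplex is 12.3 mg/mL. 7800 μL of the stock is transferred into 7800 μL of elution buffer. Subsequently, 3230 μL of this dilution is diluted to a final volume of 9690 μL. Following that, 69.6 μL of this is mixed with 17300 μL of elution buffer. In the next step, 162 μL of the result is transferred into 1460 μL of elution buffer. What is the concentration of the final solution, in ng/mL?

820 ng/mL

Overall dilution factor = 2 × 3 × 249.6 × 10.01 = 1.50 × 10⁴.
12.3 mg/mL / 1.50 × 10⁴ = 8.20 × 10⁻⁴ mg/mL = 820 ng/mL.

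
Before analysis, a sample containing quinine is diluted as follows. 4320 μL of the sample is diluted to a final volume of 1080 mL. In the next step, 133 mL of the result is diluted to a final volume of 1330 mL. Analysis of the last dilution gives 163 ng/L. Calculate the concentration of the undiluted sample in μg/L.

Overall dilution factor = 250 × 10 = 2500.
Original = 163 ng/L × 2500 = 4.07 × 10⁵ ng/L = 408 μg/L.

408 μg/L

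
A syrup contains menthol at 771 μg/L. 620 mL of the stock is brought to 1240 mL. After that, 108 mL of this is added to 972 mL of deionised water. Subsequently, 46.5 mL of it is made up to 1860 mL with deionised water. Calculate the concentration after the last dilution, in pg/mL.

964 pg/mL

Overall dilution factor = 2 × 10 × 40 = 800.
771 μg/L / 800 = 0.964 μg/L = 964 pg/mL.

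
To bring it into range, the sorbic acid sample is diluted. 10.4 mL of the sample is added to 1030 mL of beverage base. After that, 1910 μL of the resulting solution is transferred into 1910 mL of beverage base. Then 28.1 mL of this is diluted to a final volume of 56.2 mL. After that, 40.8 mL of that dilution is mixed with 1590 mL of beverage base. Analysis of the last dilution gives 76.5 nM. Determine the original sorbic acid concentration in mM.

612 mM

Overall dilution factor = 100.0 × 1001 × 2 × 39.97 = 8.01 × 10⁶.
Original = 76.5 nM × 8.01 × 10⁶ = 6.12 × 10⁸ nM = 612 mM.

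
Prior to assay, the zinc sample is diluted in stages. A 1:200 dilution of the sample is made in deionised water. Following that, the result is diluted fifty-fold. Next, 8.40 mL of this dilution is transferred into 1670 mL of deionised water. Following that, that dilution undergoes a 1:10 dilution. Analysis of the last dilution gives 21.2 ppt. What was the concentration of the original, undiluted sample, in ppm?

Overall dilution factor = 200 × 50 × 199.8 × 10 = 2.00 × 10⁷.
Original = 21.2 ppt × 2.00 × 10⁷ = 4.24 × 10⁸ ppt = 424 ppm.

424 ppm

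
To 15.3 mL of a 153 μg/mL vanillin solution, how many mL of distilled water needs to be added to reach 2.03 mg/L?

1140 mL

2.03 mg/L = 2.03 μg/mL.
V₂ = C₁V₁/C₂ = 153 × 15.3 / 2.03 = 1153 mL.
Diluent to add = V₂ − V₁ = 1153 − 15.3 = 1140 mL.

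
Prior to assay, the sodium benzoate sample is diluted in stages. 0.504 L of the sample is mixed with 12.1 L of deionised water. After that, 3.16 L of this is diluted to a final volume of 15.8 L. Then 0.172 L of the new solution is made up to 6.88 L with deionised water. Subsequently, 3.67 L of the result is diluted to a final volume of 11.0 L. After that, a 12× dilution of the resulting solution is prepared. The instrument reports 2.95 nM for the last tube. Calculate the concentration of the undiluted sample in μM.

531 μM

Overall dilution factor = 25.01 × 5 × 40 × 2.997 × 12 = 1.80 × 10⁵.
Original = 2.95 nM × 1.80 × 10⁵ = 5.31 × 10⁵ nM = 531 μM.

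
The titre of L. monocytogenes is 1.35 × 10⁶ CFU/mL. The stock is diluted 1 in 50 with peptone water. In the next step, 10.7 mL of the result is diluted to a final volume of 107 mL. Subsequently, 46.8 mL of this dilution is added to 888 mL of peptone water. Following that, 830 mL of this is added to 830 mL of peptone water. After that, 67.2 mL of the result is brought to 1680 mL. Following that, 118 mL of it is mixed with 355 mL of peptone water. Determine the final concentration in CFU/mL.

Overall dilution factor = 50 × 10 × 19.97 × 2 × 25 × 4.008 = 2.00 × 10⁶.
1.35 × 10⁶ CFU/mL / 2.00 × 10⁶ = 0.674 CFU/mL.

0.674 CFU/mL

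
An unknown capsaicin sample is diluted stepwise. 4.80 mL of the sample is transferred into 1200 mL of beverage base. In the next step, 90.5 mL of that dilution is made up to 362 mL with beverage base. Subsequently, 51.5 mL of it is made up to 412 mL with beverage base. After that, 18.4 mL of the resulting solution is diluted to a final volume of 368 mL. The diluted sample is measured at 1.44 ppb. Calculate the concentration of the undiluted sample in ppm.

Overall dilution factor = 251 × 4 × 8 × 20 = 1.61 × 10⁵.
Original = 1.44 ppb × 1.61 × 10⁵ = 2.31 × 10⁵ ppb = 231 ppm.

231 ppm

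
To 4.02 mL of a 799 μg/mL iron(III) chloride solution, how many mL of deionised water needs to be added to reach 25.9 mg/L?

120 mL

25.9 mg/L = 25.9 μg/mL.
V₂ = C₁V₁/C₂ = 799 × 4.02 / 25.9 = 124 mL.
Diluent to add = V₂ − V₁ = 124 − 4.02 = 120 mL.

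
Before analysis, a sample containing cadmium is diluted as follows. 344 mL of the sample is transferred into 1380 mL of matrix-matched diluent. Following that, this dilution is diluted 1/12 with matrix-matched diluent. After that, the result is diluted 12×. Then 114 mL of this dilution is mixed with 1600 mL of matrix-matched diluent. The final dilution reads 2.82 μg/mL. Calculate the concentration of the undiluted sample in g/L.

Overall dilution factor = 5.012 × 12 × 12 × 15.04 = 1.09 × 10⁴.
Original = 2.82 μg/mL × 1.09 × 10⁴ = 3.06 × 10⁴ μg/mL = 30.6 g/L.

30.6 g/L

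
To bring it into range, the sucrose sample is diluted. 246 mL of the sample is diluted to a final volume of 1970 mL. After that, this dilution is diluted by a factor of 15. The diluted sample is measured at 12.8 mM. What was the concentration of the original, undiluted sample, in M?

Overall dilution factor = 8.008 × 15 = 120.
Original = 12.8 mM × 120 = 1538 mM = 1.54 M.

1.54 M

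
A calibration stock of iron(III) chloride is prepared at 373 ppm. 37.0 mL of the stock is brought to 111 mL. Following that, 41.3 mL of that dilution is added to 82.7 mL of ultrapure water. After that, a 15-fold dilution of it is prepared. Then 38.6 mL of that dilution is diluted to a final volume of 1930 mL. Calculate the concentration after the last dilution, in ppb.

Overall dilution factor = 3 × 3.002 × 15 × 50 = 6755.
373 ppm / 6755 = 0.0552 ppm = 55.2 ppb.

55.2 ppb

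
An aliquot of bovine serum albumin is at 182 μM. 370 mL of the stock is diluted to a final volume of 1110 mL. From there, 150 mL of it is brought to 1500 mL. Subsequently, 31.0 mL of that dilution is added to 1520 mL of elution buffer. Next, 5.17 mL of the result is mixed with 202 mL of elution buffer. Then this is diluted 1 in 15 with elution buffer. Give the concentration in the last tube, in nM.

0.202 nM

Overall dilution factor = 3 × 10 × 50.03 × 40.07 × 15 = 9.02 × 10⁵.
182 μM / 9.02 × 10⁵ = 2.02 × 10⁻⁴ μM = 0.202 nM.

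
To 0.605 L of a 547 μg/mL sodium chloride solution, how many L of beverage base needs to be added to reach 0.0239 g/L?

0.0239 g/L = 23.9 μg/mL.
V₂ = C₁V₁/C₂ = 547 × 0.605 / 23.9 = 13.8 L.
Diluent to add = V₂ − V₁ = 13.8 − 0.605 = 13.2 L.

13.2 L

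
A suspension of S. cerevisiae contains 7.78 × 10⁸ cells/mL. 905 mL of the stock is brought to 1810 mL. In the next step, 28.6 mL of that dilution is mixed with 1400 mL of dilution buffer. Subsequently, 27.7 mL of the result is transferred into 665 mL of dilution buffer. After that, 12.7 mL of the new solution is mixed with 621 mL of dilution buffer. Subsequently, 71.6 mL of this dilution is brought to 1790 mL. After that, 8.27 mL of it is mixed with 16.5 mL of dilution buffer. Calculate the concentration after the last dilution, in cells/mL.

Overall dilution factor = 2 × 49.95 × 25.01 × 49.90 × 25 × 2.995 = 9.33 × 10⁶.
7.78 × 10⁸ cells/mL / 9.33 × 10⁶ = 83.3 cells/mL.

83.3 cells/mL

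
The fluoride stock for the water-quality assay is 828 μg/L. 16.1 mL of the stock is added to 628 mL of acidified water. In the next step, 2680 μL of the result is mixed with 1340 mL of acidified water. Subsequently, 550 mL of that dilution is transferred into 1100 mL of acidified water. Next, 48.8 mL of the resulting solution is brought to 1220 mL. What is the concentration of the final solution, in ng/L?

Overall dilution factor = 40.01 × 501 × 3 × 25 = 1.50 × 10⁶.
828 μg/L / 1.50 × 10⁶ = 5.51 × 10⁻⁴ μg/L = 0.551 ng/L.

0.551 ng/L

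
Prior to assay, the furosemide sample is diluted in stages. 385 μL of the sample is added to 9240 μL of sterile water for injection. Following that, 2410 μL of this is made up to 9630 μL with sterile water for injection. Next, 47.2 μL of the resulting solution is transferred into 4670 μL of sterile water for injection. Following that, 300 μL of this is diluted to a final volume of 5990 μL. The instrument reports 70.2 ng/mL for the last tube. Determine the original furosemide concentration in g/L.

Overall dilution factor = 25 × 3.996 × 99.94 × 19.97 = 1.99 × 10⁵.
Original = 70.2 ng/mL × 1.99 × 10⁵ = 1.40 × 10⁷ ng/mL = 14.0 g/L.

14.0 g/L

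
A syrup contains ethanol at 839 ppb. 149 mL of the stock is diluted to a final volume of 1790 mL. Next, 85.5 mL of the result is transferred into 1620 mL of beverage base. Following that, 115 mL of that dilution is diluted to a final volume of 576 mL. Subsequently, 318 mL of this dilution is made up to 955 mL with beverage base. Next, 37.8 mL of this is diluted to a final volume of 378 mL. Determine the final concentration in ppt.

Overall dilution factor = 12.01 × 19.95 × 5.009 × 3.003 × 10 = 3.60 × 10⁴.
839 ppb / 3.60 × 10⁴ = 0.0233 ppb = 23.3 ppt.

23.3 ppt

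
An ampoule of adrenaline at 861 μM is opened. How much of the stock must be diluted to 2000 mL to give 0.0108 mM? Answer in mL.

0.0108 mM = 10.8 μM.
V₁ = C₂V₂/C₁ = 10.8 × 2000 / 861 = 25.1 mL.

25.1 mL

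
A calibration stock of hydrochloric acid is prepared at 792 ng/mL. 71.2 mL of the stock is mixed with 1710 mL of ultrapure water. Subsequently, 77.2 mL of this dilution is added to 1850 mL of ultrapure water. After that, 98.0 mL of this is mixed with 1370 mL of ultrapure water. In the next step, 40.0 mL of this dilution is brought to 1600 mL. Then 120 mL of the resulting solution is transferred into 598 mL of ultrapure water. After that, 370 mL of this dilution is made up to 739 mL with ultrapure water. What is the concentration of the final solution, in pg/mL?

Overall dilution factor = 25.02 × 24.96 × 14.98 × 40 × 5.983 × 1.997 = 4.47 × 10⁶.
792 ng/mL / 4.47 × 10⁶ = 1.77 × 10⁻⁴ ng/mL = 0.177 pg/mL.

0.177 pg/mL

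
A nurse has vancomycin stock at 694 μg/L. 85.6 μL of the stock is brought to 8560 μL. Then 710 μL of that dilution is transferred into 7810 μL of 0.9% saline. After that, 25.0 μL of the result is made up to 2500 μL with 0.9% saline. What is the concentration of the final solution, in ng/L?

Overall dilution factor = 100 × 12 × 100 = 1.20 × 10⁵.
694 μg/L / 1.20 × 10⁵ = 5.78 × 10⁻³ μg/L = 5.78 ng/L.

5.78 ng/L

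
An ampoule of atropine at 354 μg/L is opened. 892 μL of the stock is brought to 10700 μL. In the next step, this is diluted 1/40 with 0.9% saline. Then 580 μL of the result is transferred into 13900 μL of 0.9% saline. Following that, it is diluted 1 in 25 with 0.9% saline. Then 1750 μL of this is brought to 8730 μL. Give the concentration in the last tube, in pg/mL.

Overall dilution factor = 12.00 × 40 × 24.97 × 25 × 4.989 = 1.49 × 10⁶.
354 μg/L / 1.49 × 10⁶ = 2.37 × 10⁻⁴ μg/L = 0.237 pg/mL.

0.237 pg/mL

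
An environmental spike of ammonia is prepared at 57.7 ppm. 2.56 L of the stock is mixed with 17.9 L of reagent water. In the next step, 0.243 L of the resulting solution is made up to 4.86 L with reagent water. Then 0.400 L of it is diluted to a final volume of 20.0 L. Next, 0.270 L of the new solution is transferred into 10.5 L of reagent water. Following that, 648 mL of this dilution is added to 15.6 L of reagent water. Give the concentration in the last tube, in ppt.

7.22 ppt

Overall dilution factor = 7.992 × 20 × 50 × 39.89 × 25.07 = 7.99 × 10⁶.
57.7 ppm / 7.99 × 10⁶ = 7.22 × 10⁻⁶ ppm = 7.22 ppt.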